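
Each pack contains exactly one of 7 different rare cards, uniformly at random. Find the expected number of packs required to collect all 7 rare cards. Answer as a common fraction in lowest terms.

363/20

After i distinct types are collected, each trial gives a new one with probability (7−i)/7, so the expected wait for the next new type is 7/(7−i).
E = 7/7 + 7/6 + 7/5 + 7/4 + 7/3 + 7/2 + 7/1 = 363/20.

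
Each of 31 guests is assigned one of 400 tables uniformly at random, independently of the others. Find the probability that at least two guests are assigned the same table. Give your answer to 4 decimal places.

0.6968

It's easier to compute the probability that all 31 are distinct.
P(all distinct) = 400/400 · 399/400 · ··· · 370/400 ≈ 0.3032.
So the probability of at least one match is 1 − 0.3032 = 0.6968.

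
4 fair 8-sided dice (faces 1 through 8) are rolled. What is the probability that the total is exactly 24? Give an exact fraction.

There are 8^4 = 4096 equally likely outcomes.
The number of ordered 4-tuples from {1,…,8} summing to 24 is 161.
P(sum = 24) = 161/4096.

161/4096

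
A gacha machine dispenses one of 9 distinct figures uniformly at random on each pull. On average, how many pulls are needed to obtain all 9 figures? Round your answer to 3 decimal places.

25.461

After i distinct types are collected, each trial gives a new one with probability (9−i)/9, so the expected wait for the next new type is 9/(9−i).
E = 9/9 + 9/8 + 9/7 + 9/6 + 9/5 + 9/4 + 9/3 + 9/2 + 9/1 = 7129/280 ≈ 25.461.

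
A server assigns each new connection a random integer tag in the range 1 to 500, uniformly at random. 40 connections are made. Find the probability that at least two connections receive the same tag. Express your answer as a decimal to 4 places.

It's easier to compute the probability that all 40 are distinct.
P(all distinct) = 500/500 · 499/500 · ··· · 461/500 ≈ 0.2013.
So the probability of at least one match is 1 − 0.2013 = 0.7987.

0.7987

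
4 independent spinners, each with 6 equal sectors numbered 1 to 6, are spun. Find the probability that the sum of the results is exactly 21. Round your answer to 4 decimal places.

0.0154

There are 6^4 = 1296 equally likely outcomes.
The number of ordered 4-tuples from {1,…,6} summing to 21 is 20.
P(sum = 21) = 20/1296 = 5/324 ≈ 0.0154.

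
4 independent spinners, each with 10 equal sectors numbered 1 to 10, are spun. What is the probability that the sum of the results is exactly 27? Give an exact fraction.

6/125

There are 10^4 = 10000 equally likely outcomes.
The number of ordered 4-tuples from {1,…,10} summing to 27 is 480.
P(sum = 27) = 480/10000 = 6/125.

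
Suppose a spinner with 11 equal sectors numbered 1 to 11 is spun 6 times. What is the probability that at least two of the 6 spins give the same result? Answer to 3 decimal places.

P(all 6 different) = 11/11 · 10/11 · ··· · 6/11 ≈ 0.188.
P(at least two equal) = 1 − 0.188 = 0.812.

0.812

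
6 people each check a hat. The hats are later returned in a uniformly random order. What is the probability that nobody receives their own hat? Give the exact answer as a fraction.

This is the derangement probability: permutations of 6 with no fixed point.
D(6) = 6! · (1 − 1/1! + 1/2! − ··· + (−1)^6/6!) = 265.
P = 265/720 = 53/144.

53/144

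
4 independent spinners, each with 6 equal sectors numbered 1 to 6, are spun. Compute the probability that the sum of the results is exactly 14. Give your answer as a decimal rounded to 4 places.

0.1127

There are 6^4 = 1296 equally likely outcomes.
The number of ordered 4-tuples from {1,…,6} summing to 14 is 146.
P(sum = 14) = 146/1296 = 73/648 ≈ 0.1127.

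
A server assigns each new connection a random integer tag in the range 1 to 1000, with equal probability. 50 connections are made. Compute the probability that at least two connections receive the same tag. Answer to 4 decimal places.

It's easier to compute the probability that all 50 are distinct.
P(all distinct) = 1000/1000 · 999/1000 · ··· · 951/1000 ≈ 0.2877.
So the probability of at least one match is 1 − 0.2877 = 0.7123.

0.7123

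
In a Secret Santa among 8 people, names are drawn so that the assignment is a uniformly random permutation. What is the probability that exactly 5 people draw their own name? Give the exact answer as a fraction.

1/360

Choose which 5 of the 8 are fixed: C(8,5) = 56 ways.
The remaining 3 must have no fixed point: D(3) = 2.
P = 56·2/40320 = 1/360.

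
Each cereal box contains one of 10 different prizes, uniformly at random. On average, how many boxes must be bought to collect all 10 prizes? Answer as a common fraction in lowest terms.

7381/252

After i distinct types are collected, each trial gives a new one with probability (10−i)/10, so the expected wait for the next new type is 10/(10−i).
E = 10/10 + 10/9 + 10/8 + 10/7 + 10/6 + 10/5 + 10/4 + 10/3 + 10/2 + 10/1 = 7381/252.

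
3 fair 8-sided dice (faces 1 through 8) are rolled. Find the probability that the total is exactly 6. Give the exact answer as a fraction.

5/256

There are 8^3 = 512 equally likely outcomes.
The number of ordered 3-tuples from {1,…,8} summing to 6 is 10.
P(sum = 6) = 10/512 = 5/256.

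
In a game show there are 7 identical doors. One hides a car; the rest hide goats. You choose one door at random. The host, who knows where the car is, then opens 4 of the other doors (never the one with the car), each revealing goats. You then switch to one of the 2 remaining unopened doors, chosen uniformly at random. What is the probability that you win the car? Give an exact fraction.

Your original door holds the car with probability 1/7, so the other 6 collectively hold it with probability 6/7.
The host can always find 4 empty doors to open, so the reveals don't change that 6/7; it is now spread over the 2 remaining unopened doors.
P(win by switching) = (6/7) · (1/2) = 3/7.

3/7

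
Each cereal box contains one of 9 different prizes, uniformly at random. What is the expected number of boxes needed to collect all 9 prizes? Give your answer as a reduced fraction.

After i distinct types are collected, each trial gives a new one with probability (9−i)/9, so the expected wait for the next new type is 9/(9−i).
E = 9/9 + 9/8 + 9/7 + 9/6 + 9/5 + 9/4 + 9/3 + 9/2 + 9/1 = 7129/280.

7129/280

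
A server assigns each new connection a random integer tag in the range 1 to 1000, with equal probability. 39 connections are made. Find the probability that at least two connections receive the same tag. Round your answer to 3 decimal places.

0.528

It's easier to compute the probability that all 39 are distinct.
P(all distinct) = 1000/1000 · 999/1000 · ··· · 962/1000 ≈ 0.472.
So the probability of at least one match is 1 − 0.472 = 0.528.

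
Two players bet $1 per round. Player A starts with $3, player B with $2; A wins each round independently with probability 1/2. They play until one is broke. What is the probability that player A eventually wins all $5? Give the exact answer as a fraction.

3/5

With a fair step, P(i) = ½P(i−1) + ½P(i+1) with P(0)=0, P(5)=1 has the linear solution P(i) = i/5.
P(3) = 3/5.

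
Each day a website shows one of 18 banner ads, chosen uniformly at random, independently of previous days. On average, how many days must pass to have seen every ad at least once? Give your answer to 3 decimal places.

62.912

After i distinct types are collected, each trial gives a new one with probability (18−i)/18, so the expected wait for the next new type is 18/(18−i).
E = 18/18 + 18/17 + 18/16 + 18/15 + 18/14 + 18/13 + 18/12 + 18/11 + 18/10 + 18/9 + 18/8 + 18/7 + 18/6 + 18/5 + 18/4 + 18/3 + 18/2 + 18/1 = 42822903/680680 ≈ 62.912.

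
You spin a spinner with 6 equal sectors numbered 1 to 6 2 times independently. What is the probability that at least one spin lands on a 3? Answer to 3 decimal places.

0.306

P(no spin lands on a 3) = (5/6)^2 ≈ 0.694.
P(at least one) = 1 − 0.694 = 0.306.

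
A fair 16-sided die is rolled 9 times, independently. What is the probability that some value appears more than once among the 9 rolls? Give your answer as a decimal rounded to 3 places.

0.940

P(all 9 different) = 16/16 · 15/16 · ··· · 8/16 ≈ 0.060.
P(at least two equal) = 1 − 0.060 = 0.940.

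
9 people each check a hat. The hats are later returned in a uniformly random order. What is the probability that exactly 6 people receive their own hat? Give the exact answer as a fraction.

1/2160

Choose which 6 of the 9 are fixed: C(9,6) = 84 ways.
The remaining 3 must have no fixed point: D(3) = 2.
P = 84·2/362880 = 1/2160.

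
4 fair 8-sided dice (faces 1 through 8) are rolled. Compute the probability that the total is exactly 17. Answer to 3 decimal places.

0.082

There are 8^4 = 4096 equally likely outcomes.
The number of ordered 4-tuples from {1,…,8} summing to 17 is 336.
P(sum = 17) = 336/4096 = 21/256 ≈ 0.082.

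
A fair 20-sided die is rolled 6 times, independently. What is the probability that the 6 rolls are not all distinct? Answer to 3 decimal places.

P(all 6 different) = 20/20 · 19/20 · ··· · 15/20 ≈ 0.436.
P(at least two equal) = 1 − 0.436 = 0.564.

0.564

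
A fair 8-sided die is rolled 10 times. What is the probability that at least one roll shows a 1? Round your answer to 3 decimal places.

P(no roll shows a 1) = (7/8)^10 ≈ 0.263.
P(at least one) = 1 − 0.263 = 0.737.

0.737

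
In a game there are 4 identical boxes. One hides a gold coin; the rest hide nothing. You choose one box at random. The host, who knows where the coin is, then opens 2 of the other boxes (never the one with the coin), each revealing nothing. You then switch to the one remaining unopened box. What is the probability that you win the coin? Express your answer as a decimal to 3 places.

0.750

Your original box holds the coin with probability 1/4, so the other 3 collectively hold it with probability 3/4.
The host can always find 2 empty boxes to open, so the reveals don't change that 3/4; it is now spread over the 1 remaining unopened box.
P(win by switching) = (3/4) · (1/1) = 3/4 ≈ 0.750.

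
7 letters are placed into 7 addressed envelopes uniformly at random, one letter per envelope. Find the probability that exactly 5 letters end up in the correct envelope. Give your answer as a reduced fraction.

Choose which 5 of the 7 are fixed: C(7,5) = 21 ways.
The remaining 2 must have no fixed point: D(2) = 1.
P = 21·1/5040 = 1/240.

1/240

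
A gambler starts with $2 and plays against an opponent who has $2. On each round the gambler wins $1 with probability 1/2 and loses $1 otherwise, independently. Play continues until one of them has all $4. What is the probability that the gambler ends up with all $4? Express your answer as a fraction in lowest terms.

With a fair step, P(i) = ½P(i−1) + ½P(i+1) with P(0)=0, P(4)=1 has the linear solution P(i) = i/4.
P(2) = 2/4 = 1/2.

1/2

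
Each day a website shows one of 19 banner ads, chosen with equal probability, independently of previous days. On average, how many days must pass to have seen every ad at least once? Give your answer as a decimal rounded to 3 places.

After i distinct types are collected, each trial gives a new one with probability (19−i)/19, so the expected wait for the next new type is 19/(19−i).
E = 19/19 + 19/18 + 19/17 + 19/16 + 19/15 + 19/14 + 19/13 + 19/12 + 19/11 + 19/10 + 19/9 + 19/8 + 19/7 + 19/6 + 19/5 + 19/4 + 19/3 + 19/2 + 19/1 = 275295799/4084080 ≈ 67.407.

67.407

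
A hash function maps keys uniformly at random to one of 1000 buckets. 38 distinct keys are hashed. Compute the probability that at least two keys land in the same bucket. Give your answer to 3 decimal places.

It's easier to compute the probability that all 38 are distinct.
P(all distinct) = 1000/1000 · 999/1000 · ··· · 963/1000 ≈ 0.491.
So the probability of at least one match is 1 − 0.491 = 0.509.

0.509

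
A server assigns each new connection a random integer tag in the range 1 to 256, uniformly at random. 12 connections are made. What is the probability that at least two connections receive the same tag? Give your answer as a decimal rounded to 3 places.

0.230

It's easier to compute the probability that all 12 are distinct.
P(all distinct) = 256/256 · 255/256 · ··· · 245/256 ≈ 0.770.
So the probability of at least one match is 1 − 0.770 = 0.230.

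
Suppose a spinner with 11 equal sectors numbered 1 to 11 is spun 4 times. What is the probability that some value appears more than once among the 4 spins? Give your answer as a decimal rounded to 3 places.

P(all 4 different) = 11/11 · 10/11 · ··· · 8/11 ≈ 0.541.
P(at least two equal) = 1 − 0.541 = 0.459.

0.459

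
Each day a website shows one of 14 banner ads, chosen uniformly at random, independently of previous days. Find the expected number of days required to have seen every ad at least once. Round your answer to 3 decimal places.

After i distinct types are collected, each trial gives a new one with probability (14−i)/14, so the expected wait for the next new type is 14/(14−i).
E = 14/14 + 14/13 + 14/12 + 14/11 + 14/10 + 14/9 + 14/8 + 14/7 + 14/6 + 14/5 + 14/4 + 14/3 + 14/2 + 14/1 = 1171733/25740 ≈ 45.522.

45.522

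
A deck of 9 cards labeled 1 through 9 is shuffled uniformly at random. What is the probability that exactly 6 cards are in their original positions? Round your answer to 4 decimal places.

Choose which 6 of the 9 are fixed: C(9,6) = 84 ways.
The remaining 3 must have no fixed point: D(3) = 2.
P = 84·2/362880 = 1/2160 ≈ 0.0005.

0.0005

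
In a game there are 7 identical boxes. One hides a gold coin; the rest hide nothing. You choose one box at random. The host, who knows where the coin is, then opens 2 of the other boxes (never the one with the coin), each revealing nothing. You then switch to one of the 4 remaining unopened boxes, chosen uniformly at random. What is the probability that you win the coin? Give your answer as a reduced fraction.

3/14

Your original box holds the coin with probability 1/7, so the other 6 collectively hold it with probability 6/7.
The host can always find 2 empty boxes to open, so the reveals don't change that 6/7; it is now spread over the 4 remaining unopened boxes.
P(win by switching) = (6/7) · (1/4) = 3/14.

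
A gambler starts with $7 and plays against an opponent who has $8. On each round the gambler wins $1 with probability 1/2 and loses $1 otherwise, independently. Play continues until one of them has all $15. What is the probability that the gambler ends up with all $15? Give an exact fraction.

With a fair step, P(i) = ½P(i−1) + ½P(i+1) with P(0)=0, P(15)=1 has the linear solution P(i) = i/15.
P(7) = 7/15.

7/15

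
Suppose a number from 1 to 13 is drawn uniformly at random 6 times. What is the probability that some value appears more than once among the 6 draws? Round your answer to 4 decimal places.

0.7440

P(all 6 different) = 13/13 · 12/13 · ··· · 8/13 ≈ 0.2560.
P(at least two equal) = 1 − 0.2560 = 0.7440.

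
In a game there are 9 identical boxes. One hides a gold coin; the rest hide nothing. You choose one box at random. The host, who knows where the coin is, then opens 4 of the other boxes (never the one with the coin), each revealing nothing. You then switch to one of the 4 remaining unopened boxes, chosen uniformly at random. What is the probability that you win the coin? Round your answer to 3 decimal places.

Your original box holds the coin with probability 1/9, so the other 8 collectively hold it with probability 8/9.
The host can always find 4 empty boxes to open, so the reveals don't change that 8/9; it is now spread over the 4 remaining unopened boxes.
P(win by switching) = (8/9) · (1/4) = 2/9 ≈ 0.222.

0.222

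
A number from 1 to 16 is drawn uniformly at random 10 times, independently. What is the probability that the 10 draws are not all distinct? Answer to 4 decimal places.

0.9736

P(all 10 different) = 16/16 · 15/16 · ··· · 7/16 ≈ 0.0264.
P(at least two equal) = 1 − 0.0264 = 0.9736.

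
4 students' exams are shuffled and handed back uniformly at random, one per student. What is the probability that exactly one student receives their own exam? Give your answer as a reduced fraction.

Choose which one is fixed: C(4,1) = 4 ways.
The remaining 3 must have no fixed point: D(3) = 2.
P = 4·2/24 = 1/3.

1/3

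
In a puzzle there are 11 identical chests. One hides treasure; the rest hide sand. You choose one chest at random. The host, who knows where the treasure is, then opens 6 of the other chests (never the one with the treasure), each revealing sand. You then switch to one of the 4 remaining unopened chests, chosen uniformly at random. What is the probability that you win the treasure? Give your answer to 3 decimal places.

Your original chest holds the treasure with probability 1/11, so the other 10 collectively hold it with probability 10/11.
The host can always find 6 empty chests to open, so the reveals don't change that 10/11; it is now spread over the 4 remaining unopened chests.
P(win by switching) = (10/11) · (1/4) = 5/22 ≈ 0.227.

0.227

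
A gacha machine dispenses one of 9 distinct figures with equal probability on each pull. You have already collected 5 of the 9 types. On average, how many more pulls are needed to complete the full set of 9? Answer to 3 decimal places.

18.750

Starting from 5 distinct types, each trial gives a new one with probability (9−i)/9 when i types are held, so the wait for the next new type is 9/(9−i).
E = 9/4 + 9/3 + 9/2 + 9/1 = 75/4 ≈ 18.750.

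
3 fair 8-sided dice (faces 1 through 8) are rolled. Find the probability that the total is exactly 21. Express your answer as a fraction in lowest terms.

There are 8^3 = 512 equally likely outcomes.
The number of ordered 3-tuples from {1,…,8} summing to 21 is 10.
P(sum = 21) = 10/512 = 5/256.

5/256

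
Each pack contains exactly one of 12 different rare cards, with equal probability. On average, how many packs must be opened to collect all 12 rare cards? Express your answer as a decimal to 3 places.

After i distinct types are collected, each trial gives a new one with probability (12−i)/12, so the expected wait for the next new type is 12/(12−i).
E = 12/12 + 12/11 + 12/10 + 12/9 + 12/8 + 12/7 + 12/6 + 12/5 + 12/4 + 12/3 + 12/2 + 12/1 = 86021/2310 ≈ 37.239.

37.239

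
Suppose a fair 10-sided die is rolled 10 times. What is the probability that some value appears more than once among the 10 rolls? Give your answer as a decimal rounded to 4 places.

P(all 10 different) = 10/10 · 9/10 · ··· · 1/10 ≈ 0.0004.
P(at least two equal) = 1 − 0.0004 = 0.9996.

0.9996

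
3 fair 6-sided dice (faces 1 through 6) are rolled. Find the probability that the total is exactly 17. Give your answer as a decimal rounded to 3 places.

There are 6^3 = 216 equally likely outcomes.
The number of ordered 3-tuples from {1,…,6} summing to 17 is 3.
P(sum = 17) = 3/216 = 1/72 ≈ 0.014.

0.014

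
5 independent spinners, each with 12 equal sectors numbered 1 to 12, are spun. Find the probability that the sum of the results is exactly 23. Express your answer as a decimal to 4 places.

0.0252

There are 12^5 = 248832 equally likely outcomes.
The number of ordered 5-tuples from {1,…,12} summing to 23 is 6265.
P(sum = 23) = 6265/248832 ≈ 0.0252.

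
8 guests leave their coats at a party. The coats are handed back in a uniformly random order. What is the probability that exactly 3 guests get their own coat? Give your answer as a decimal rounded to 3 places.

Choose which 3 of the 8 are fixed: C(8,3) = 56 ways.
The remaining 5 must have no fixed point: D(5) = 44.
P = 56·44/40320 = 11/180 ≈ 0.061.

0.061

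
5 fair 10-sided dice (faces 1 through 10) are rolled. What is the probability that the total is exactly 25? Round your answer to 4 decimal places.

There are 10^5 = 100000 equally likely outcomes.
The number of ordered 5-tuples from {1,…,10} summing to 25 is 5631.
P(sum = 25) = 5631/100000 ≈ 0.0563.

0.0563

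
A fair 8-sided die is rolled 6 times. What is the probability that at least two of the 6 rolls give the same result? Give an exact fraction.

3781/4096

P(all 6 different) = 8/8 · 7/8 · ··· · 3/8 = 315/4096.
P(at least two equal) = 1 − 315/4096 = 3781/4096.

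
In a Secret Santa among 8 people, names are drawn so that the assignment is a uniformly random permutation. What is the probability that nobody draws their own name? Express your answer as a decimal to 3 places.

This is the derangement probability: permutations of 8 with no fixed point.
D(8) = 8! · (1 − 1/1! + 1/2! − ··· + (−1)^8/8!) = 14833.
P = 14833/40320 = 2119/5760 ≈ 0.368.

0.368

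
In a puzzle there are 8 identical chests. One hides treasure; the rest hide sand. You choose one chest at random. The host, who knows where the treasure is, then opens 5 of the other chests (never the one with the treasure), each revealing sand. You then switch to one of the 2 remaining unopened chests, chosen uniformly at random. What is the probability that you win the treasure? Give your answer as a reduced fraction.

Your original chest holds the treasure with probability 1/8, so the other 7 collectively hold it with probability 7/8.
The host can always find 5 empty chests to open, so the reveals don't change that 7/8; it is now spread over the 2 remaining unopened chests.
P(win by switching) = (7/8) · (1/2) = 7/16.

7/16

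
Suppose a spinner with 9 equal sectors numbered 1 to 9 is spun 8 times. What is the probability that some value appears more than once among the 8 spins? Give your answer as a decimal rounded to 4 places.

0.9916

P(all 8 different) = 9/9 · 8/9 · ··· · 2/9 ≈ 0.0084.
P(at least two equal) = 1 − 0.0084 = 0.9916.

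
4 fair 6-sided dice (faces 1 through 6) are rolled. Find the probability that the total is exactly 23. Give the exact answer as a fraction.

There are 6^4 = 1296 equally likely outcomes.
The number of ordered 4-tuples from {1,…,6} summing to 23 is 4.
P(sum = 23) = 4/1296 = 1/324.

1/324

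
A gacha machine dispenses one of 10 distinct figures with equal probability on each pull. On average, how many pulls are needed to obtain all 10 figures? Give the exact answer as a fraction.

After i distinct types are collected, each trial gives a new one with probability (10−i)/10, so the expected wait for the next new type is 10/(10−i).
E = 10/10 + 10/9 + 10/8 + 10/7 + 10/6 + 10/5 + 10/4 + 10/3 + 10/2 + 10/1 = 7381/252.

7381/252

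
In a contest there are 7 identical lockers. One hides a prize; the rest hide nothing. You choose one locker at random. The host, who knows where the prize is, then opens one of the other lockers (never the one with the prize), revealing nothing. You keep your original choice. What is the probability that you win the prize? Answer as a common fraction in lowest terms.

1/7

The host can always open an empty locker regardless of your choice, so this gives no information about your original locker.
P(win by staying) = 1/7.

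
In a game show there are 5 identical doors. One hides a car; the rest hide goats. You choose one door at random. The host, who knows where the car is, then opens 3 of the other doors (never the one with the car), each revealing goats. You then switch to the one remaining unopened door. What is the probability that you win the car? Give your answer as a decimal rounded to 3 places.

0.800

Your original door holds the car with probability 1/5, so the other 4 collectively hold it with probability 4/5.
The host can always find 3 empty doors to open, so the reveals don't change that 4/5; it is now spread over the 1 remaining unopened door.
P(win by switching) = (4/5) · (1/1) = 4/5 ≈ 0.800.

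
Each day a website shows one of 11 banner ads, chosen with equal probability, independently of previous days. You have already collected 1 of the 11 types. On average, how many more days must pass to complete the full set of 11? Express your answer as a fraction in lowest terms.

81191/2520

Starting from 1 distinct type, each trial gives a new one with probability (11−i)/11 when i types are held, so the wait for the next new type is 11/(11−i).
E = 11/10 + 11/9 + 11/8 + 11/7 + 11/6 + 11/5 + 11/4 + 11/3 + 11/2 + 11/1 = 81191/2520.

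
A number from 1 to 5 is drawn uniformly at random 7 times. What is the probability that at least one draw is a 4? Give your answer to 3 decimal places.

P(no draw is a 4) = (4/5)^7 ≈ 0.210.
P(at least one) = 1 − 0.210 = 0.790.

0.790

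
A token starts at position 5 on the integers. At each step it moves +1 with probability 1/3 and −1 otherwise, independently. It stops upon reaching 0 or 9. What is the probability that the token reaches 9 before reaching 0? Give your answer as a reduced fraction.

Let r = q/p = (2/3)/(1/3) = 2. The recurrence P(i) = p·P(i+1) + q·P(i−1) with P(0)=0, P(9)=1 gives P(i) = (1 − r^i)/(1 − r^9).
P(5) = (1 − (2)^5) / (1 − (2)^9) = 31/511.

31/511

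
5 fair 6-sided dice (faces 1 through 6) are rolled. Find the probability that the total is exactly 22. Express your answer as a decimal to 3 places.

There are 6^5 = 7776 equally likely outcomes.
The number of ordered 5-tuples from {1,…,6} summing to 22 is 420.
P(sum = 22) = 420/7776 = 35/648 ≈ 0.054.

0.054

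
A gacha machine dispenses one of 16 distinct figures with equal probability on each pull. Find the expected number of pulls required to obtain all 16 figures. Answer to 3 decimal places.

After i distinct types are collected, each trial gives a new one with probability (16−i)/16, so the expected wait for the next new type is 16/(16−i).
E = 16/16 + 16/15 + 16/14 + 16/13 + 16/12 + 16/11 + 16/10 + 16/9 + 16/8 + 16/7 + 16/6 + 16/5 + 16/4 + 16/3 + 16/2 + 16/1 = 2436559/45045 ≈ 54.092.

54.092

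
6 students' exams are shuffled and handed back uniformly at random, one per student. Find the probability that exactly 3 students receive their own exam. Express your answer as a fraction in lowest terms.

Choose which 3 of the 6 are fixed: C(6,3) = 20 ways.
The remaining 3 must have no fixed point: D(3) = 2.
P = 20·2/720 = 1/18.

1/18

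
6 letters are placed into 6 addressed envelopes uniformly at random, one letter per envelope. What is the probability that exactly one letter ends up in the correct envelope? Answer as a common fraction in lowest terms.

Choose which one is fixed: C(6,1) = 6 ways.
The remaining 5 must have no fixed point: D(5) = 44.
P = 6·44/720 = 11/30.

11/30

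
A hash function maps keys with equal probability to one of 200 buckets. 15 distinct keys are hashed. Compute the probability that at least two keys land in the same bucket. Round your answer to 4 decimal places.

0.4162

It's easier to compute the probability that all 15 are distinct.
P(all distinct) = 200/200 · 199/200 · ··· · 186/200 ≈ 0.5838.
So the probability of at least one match is 1 − 0.5838 = 0.4162.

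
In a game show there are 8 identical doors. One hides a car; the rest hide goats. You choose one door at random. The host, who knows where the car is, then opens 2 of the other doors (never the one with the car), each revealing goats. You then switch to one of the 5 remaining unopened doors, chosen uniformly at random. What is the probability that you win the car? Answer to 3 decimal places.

0.175

Your original door holds the car with probability 1/8, so the other 7 collectively hold it with probability 7/8.
The host can always find 2 empty doors to open, so the reveals don't change that 7/8; it is now spread over the 5 remaining unopened doors.
P(win by switching) = (7/8) · (1/5) = 7/40 ≈ 0.175.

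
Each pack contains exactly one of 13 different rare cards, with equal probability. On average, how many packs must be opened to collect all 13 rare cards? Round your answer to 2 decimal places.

41.34

After i distinct types are collected, each trial gives a new one with probability (13−i)/13, so the expected wait for the next new type is 13/(13−i).
E = 13/13 + 13/12 + 13/11 + 13/10 + 13/9 + 13/8 + 13/7 + 13/6 + 13/5 + 13/4 + 13/3 + 13/2 + 13/1 = 1145993/27720 ≈ 41.34.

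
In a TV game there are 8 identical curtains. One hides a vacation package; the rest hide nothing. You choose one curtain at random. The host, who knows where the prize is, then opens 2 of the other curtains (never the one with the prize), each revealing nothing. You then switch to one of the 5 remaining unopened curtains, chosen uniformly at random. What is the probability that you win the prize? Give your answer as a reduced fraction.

Your original curtain holds the prize with probability 1/8, so the other 7 collectively hold it with probability 7/8.
The host can always find 2 empty curtains to open, so the reveals don't change that 7/8; it is now spread over the 5 remaining unopened curtains.
P(win by switching) = (7/8) · (1/5) = 7/40.

7/40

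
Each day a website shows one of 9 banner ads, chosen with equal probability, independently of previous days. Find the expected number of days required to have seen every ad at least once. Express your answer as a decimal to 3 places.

After i distinct types are collected, each trial gives a new one with probability (9−i)/9, so the expected wait for the next new type is 9/(9−i).
E = 9/9 + 9/8 + 9/7 + 9/6 + 9/5 + 9/4 + 9/3 + 9/2 + 9/1 = 7129/280 ≈ 25.461.

25.461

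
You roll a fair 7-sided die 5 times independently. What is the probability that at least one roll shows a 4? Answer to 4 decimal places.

0.5373

P(no roll shows a 4) = (6/7)^5 ≈ 0.4627.
P(at least one) = 1 − 0.4627 = 0.5373.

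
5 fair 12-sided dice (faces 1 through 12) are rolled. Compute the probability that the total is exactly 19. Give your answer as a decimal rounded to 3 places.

There are 12^5 = 248832 equally likely outcomes.
The number of ordered 5-tuples from {1,…,12} summing to 19 is 2985.
P(sum = 19) = 2985/248832 = 995/82944 ≈ 0.012.

0.012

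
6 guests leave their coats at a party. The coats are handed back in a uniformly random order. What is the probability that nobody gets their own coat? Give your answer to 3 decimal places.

0.368

This is the derangement probability: permutations of 6 with no fixed point.
D(6) = 6! · (1 − 1/1! + 1/2! − ··· + (−1)^6/6!) = 265.
P = 265/720 = 53/144 ≈ 0.368.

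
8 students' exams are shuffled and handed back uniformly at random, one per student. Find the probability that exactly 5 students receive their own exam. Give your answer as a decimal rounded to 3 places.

0.003

Choose which 5 of the 8 are fixed: C(8,5) = 56 ways.
The remaining 3 must have no fixed point: D(3) = 2.
P = 56·2/40320 = 1/360 ≈ 0.003.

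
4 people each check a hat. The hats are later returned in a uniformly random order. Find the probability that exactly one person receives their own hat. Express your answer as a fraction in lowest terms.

1/3

Choose which one is fixed: C(4,1) = 4 ways.
The remaining 3 must have no fixed point: D(3) = 2.
P = 4·2/24 = 1/3.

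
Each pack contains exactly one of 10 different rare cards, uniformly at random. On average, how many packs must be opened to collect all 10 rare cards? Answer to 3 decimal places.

After i distinct types are collected, each trial gives a new one with probability (10−i)/10, so the expected wait for the next new type is 10/(10−i).
E = 10/10 + 10/9 + 10/8 + 10/7 + 10/6 + 10/5 + 10/4 + 10/3 + 10/2 + 10/1 = 7381/252 ≈ 29.290.

29.290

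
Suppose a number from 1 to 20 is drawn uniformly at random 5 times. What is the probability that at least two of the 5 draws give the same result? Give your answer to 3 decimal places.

P(all 5 different) = 20/20 · 19/20 · ··· · 16/20 ≈ 0.581.
P(at least two equal) = 1 − 0.581 = 0.419.

0.419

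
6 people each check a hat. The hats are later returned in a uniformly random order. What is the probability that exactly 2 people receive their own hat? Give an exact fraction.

Choose which 2 of the 6 are fixed: C(6,2) = 15 ways.
The remaining 4 must have no fixed point: D(4) = 9.
P = 15·9/720 = 3/16.

3/16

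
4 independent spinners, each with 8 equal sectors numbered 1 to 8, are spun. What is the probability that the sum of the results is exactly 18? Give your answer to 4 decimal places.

There are 8^4 = 4096 equally likely outcomes.
The number of ordered 4-tuples from {1,…,8} summing to 18 is 344.
P(sum = 18) = 344/4096 = 43/512 ≈ 0.0840.

0.0840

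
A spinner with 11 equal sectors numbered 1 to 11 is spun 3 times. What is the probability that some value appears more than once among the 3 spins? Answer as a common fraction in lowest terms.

31/121

P(all 3 different) = 11/11 · 10/11 · ··· · 9/11 = 90/121.
P(at least two equal) = 1 − 90/121 = 31/121.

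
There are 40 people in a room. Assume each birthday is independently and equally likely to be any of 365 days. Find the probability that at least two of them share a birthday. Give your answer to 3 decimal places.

It's easier to compute the probability that all 40 are distinct.
P(all distinct) = 365/365 · 364/365 · ··· · 326/365 ≈ 0.109.
So the probability of at least one match is 1 − 0.109 = 0.891.

0.891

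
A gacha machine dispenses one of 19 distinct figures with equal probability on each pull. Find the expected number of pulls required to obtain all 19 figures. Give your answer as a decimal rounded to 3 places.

After i distinct types are collected, each trial gives a new one with probability (19−i)/19, so the expected wait for the next new type is 19/(19−i).
E = 19/19 + 19/18 + 19/17 + 19/16 + 19/15 + 19/14 + 19/13 + 19/12 + 19/11 + 19/10 + 19/9 + 19/8 + 19/7 + 19/6 + 19/5 + 19/4 + 19/3 + 19/2 + 19/1 = 275295799/4084080 ≈ 67.407.

67.407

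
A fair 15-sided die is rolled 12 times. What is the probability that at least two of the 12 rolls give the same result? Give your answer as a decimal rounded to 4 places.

P(all 12 different) = 15/15 · 14/15 · ··· · 4/15 ≈ 0.0017.
P(at least two equal) = 1 − 0.0017 = 0.9983.

0.9983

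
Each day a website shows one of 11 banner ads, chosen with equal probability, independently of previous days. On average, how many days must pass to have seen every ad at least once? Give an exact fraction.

After i distinct types are collected, each trial gives a new one with probability (11−i)/11, so the expected wait for the next new type is 11/(11−i).
E = 11/11 + 11/10 + 11/9 + 11/8 + 11/7 + 11/6 + 11/5 + 11/4 + 11/3 + 11/2 + 11/1 = 83711/2520.

83711/2520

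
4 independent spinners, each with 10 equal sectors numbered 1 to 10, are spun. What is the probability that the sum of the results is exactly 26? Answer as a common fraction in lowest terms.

There are 10^4 = 10000 equally likely outcomes.
The number of ordered 4-tuples from {1,…,10} summing to 26 is 540.
P(sum = 26) = 540/10000 = 27/500.

27/500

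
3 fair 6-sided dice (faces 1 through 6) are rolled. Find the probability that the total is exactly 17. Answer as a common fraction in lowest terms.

1/72

There are 6^3 = 216 equally likely outcomes.
The number of ordered 3-tuples from {1,…,6} summing to 17 is 3.
P(sum = 17) = 3/216 = 1/72.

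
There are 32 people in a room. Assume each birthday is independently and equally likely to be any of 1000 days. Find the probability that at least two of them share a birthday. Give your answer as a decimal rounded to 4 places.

It's easier to compute the probability that all 32 are distinct.
P(all distinct) = 1000/1000 · 999/1000 · ··· · 969/1000 ≈ 0.6057.
So the probability of at least one match is 1 − 0.6057 = 0.3943.

0.3943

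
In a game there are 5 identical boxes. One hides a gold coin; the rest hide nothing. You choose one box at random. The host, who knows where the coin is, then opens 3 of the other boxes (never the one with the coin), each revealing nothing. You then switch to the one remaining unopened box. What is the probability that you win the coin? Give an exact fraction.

4/5

Your original box holds the coin with probability 1/5, so the other 4 collectively hold it with probability 4/5.
The host can always find 3 empty boxes to open, so the reveals don't change that 4/5; it is now spread over the 1 remaining unopened box.
P(win by switching) = (4/5) · (1/1) = 4/5.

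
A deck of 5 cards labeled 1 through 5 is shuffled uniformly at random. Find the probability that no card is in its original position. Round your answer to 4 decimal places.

This is the derangement probability: permutations of 5 with no fixed point.
D(5) = 5! · (1 − 1/1! + 1/2! − ··· + (−1)^5/5!) = 44.
P = 44/120 = 11/30 ≈ 0.3667.

0.3667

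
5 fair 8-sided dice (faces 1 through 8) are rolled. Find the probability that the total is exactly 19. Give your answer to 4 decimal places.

There are 8^5 = 32768 equally likely outcomes.
The number of ordered 5-tuples from {1,…,8} summing to 19 is 2010.
P(sum = 19) = 2010/32768 = 1005/16384 ≈ 0.0613.

0.0613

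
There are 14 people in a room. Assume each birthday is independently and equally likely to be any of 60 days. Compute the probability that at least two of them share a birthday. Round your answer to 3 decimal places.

It's easier to compute the probability that all 14 are distinct.
P(all distinct) = 60/60 · 59/60 · ··· · 47/60 ≈ 0.193.
So the probability of at least one match is 1 − 0.193 = 0.807.

0.807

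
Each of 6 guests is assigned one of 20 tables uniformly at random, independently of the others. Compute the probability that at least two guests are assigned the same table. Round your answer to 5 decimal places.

0.56395

It's easier to compute the probability that all 6 are distinct.
P(all distinct) = 20/20 · 19/20 · ··· · 15/20 ≈ 0.43605.
So the probability of at least one match is 1 − 0.43605 = 0.56395.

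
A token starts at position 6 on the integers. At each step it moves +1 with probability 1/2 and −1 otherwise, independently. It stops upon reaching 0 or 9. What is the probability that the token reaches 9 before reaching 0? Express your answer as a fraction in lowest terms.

With a fair step, P(i) = ½P(i−1) + ½P(i+1) with P(0)=0, P(9)=1 has the linear solution P(i) = i/9.
P(6) = 6/9 = 2/3.

2/3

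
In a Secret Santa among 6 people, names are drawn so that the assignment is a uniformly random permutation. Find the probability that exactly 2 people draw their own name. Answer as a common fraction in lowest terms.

Choose which 2 of the 6 are fixed: C(6,2) = 15 ways.
The remaining 4 must have no fixed point: D(4) = 9.
P = 15·9/720 = 3/16.

3/16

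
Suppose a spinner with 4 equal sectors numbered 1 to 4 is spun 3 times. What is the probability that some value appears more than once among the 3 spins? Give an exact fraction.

P(all 3 different) = 4/4 · 3/4 · ··· · 2/4 = 3/8.
P(at least two equal) = 1 − 3/8 = 5/8.

5/8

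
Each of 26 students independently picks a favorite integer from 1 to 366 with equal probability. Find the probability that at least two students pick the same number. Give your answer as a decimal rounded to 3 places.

0.597

It's easier to compute the probability that all 26 are distinct.
P(all distinct) = 366/366 · 365/366 · ··· · 341/366 ≈ 0.403.
So the probability of at least one match is 1 − 0.403 = 0.597.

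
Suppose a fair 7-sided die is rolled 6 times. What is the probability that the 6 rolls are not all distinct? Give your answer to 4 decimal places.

P(all 6 different) = 7/7 · 6/7 · ··· · 2/7 ≈ 0.0428.
P(at least two equal) = 1 − 0.0428 = 0.9572.

0.9572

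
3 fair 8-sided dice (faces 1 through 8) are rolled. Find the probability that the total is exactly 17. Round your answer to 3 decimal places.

There are 8^3 = 512 equally likely outcomes.
The number of ordered 3-tuples from {1,…,8} summing to 17 is 36.
P(sum = 17) = 36/512 = 9/128 ≈ 0.070.

0.070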